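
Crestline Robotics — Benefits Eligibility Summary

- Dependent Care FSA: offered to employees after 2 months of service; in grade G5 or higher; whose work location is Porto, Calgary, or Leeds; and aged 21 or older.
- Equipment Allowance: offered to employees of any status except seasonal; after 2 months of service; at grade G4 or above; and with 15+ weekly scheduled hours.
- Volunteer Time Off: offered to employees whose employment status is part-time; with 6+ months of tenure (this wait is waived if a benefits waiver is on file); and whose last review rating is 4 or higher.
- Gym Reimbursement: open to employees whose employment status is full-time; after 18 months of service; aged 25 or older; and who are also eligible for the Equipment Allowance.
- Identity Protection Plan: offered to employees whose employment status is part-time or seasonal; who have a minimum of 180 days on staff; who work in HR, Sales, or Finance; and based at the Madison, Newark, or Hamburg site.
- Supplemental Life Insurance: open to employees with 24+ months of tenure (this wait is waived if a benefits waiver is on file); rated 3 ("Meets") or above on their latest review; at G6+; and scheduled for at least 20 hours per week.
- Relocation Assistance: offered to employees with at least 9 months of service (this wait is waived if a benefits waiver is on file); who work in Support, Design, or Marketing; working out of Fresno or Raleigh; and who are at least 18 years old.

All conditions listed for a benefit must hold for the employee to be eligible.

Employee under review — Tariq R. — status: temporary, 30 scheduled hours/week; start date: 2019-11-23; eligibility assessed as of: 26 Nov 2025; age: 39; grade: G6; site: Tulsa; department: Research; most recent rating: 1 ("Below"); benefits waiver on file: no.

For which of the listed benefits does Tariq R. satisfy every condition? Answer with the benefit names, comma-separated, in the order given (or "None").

Service from 2019-11-23 to 26 Nov 2025: 2195 days.
Dependent Care FSA — service 2195 days ≥ 2 months (≈60 days) ✓; grade G6 ≥ G5 ✓; site Tulsa ✗ (not Porto, Calgary, or Leeds) → not eligible.
Equipment Allowance — status temporary ✓ (not excluded); service 2195 days ≥ 2 months (≈60 days) ✓; grade G6 ≥ G4 ✓; 30 hrs/wk ≥ 15 ✓ → eligible.
Volunteer Time Off — status temporary ✗ (requires part-time) → not eligible.
Gym Reimbursement — status temporary ✗ (requires full-time) → not eligible.
Identity Protection Plan — status temporary ✗ (requires part-time or seasonal) → not eligible.
Supplemental Life Insurance — no waiver, service 2195 days ≥ 24 months (≈720 days) ✓; rating 1 < 3 ✗ → not eligible.
Relocation Assistance — no waiver, service 2195 days ≥ 9 months (≈270 days) ✓; dept Research ✗ → not eligible.

Equipment Allowance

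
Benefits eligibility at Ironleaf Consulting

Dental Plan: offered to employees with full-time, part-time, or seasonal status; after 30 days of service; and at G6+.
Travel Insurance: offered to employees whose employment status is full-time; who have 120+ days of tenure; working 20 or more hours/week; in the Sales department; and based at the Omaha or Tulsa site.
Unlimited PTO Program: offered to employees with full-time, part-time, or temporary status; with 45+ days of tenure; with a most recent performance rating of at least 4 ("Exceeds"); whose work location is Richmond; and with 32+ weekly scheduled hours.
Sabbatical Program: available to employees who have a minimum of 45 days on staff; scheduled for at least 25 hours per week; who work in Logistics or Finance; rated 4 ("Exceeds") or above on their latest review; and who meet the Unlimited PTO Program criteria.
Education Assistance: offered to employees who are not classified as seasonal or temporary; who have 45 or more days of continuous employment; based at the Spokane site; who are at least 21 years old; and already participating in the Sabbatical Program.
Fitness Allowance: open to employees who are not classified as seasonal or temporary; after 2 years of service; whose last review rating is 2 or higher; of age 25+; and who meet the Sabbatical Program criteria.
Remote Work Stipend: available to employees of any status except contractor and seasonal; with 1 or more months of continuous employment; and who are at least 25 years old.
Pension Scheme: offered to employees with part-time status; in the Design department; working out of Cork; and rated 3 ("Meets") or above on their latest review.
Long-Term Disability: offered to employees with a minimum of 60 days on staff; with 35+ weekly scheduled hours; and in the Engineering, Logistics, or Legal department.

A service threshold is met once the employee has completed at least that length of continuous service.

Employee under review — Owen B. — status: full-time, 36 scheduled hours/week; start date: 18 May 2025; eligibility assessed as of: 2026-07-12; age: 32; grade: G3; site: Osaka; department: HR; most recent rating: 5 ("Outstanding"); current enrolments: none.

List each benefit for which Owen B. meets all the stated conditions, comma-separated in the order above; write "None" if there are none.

Remote Work Stipend

Service from 18 May 2025 to 2026-07-12: 420 days.
Dental Plan — status full-time ✓; service 420 days ≥ 30 days ✓; grade G3 < G6 ✗ → not eligible.
Travel Insurance — status full-time ✓; service 420 days ≥ 120 days ✓; 36 hrs/wk ≥ 20 ✓; dept HR ✗ → not eligible.
Unlimited PTO Program — status full-time ✓; service 420 days ≥ 45 days ✓; rating 5 ≥ 4 ✓; site Osaka ✗ (not Richmond) → not eligible.
Sabbatical Program — service 420 days ≥ 45 days ✓; 36 hrs/wk ≥ 25 ✓; dept HR ✗ → not eligible.
Education Assistance — status full-time ✓ (not excluded); service 420 days ≥ 45 days ✓; site Osaka ✗ (not Spokane) → not eligible.
Fitness Allowance — status full-time ✓ (not excluded); service 420 days < 2 years (≈730 days) ✗ → not eligible.
Remote Work Stipend — status full-time ✓ (not excluded); service 420 days ≥ 1 month (≈30 days) ✓; age 32 ≥ 25 ✓ → eligible.
Pension Scheme — status full-time ✗ (requires part-time) → not eligible.
Long-Term Disability — service 420 days ≥ 60 days ✓; 36 hrs/wk ≥ 35 ✓; dept HR ✗ → not eligible.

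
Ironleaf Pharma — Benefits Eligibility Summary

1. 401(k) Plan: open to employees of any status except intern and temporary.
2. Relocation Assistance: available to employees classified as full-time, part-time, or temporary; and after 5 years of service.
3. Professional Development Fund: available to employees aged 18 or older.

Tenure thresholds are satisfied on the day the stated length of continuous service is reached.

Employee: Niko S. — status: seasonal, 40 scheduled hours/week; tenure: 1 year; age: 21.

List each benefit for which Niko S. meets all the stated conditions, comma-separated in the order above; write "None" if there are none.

401(k) Plan, Professional Development Fund

401(k) Plan — status seasonal ✓ (not excluded) → eligible.
Relocation Assistance — status seasonal ✗ (requires full-time, part-time, or temporary) → not eligible.
Professional Development Fund — age 21 ≥ 18 ✓ → eligible.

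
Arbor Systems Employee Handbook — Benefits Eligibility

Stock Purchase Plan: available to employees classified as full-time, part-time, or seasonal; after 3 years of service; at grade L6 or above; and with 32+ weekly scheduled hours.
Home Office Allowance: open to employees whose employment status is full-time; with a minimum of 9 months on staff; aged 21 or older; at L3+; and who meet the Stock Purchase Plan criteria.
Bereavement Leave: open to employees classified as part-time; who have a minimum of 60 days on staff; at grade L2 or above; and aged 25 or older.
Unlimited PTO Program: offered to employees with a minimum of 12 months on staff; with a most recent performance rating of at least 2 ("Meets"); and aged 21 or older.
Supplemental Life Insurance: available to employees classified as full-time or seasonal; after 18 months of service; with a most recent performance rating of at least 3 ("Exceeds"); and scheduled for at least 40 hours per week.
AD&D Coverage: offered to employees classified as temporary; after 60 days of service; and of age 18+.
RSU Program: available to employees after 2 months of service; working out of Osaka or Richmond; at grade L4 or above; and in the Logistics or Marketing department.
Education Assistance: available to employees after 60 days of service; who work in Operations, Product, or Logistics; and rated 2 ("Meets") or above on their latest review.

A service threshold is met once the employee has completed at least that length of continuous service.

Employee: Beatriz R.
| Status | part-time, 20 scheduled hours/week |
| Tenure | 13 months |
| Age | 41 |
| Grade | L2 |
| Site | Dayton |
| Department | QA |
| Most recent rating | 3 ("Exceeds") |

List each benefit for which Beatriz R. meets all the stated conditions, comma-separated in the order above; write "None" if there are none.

Stock Purchase Plan — status part-time ✓; service 13 months < 3 years (≈1095 days) ✗ → not eligible.
Home Office Allowance — status part-time ✗ (requires full-time) → not eligible.
Bereavement Leave — status part-time ✓; service 13 months ≥ 60 days ✓; grade L2 ≥ L2 ✓; age 41 ≥ 25 ✓ → eligible.
Unlimited PTO Program — service 13 months ≥ 12 months ✓; rating 3 ≥ 2 ✓; age 41 ≥ 21 ✓ → eligible.
Supplemental Life Insurance — status part-time ✗ (requires full-time or seasonal) → not eligible.
AD&D Coverage — status part-time ✗ (requires temporary) → not eligible.
RSU Program — service 13 months ≥ 2 months ✓; site Dayton ✗ (not Osaka or Richmond) → not eligible.
Education Assistance — service 13 months ≥ 60 days ✓; dept QA ✗ → not eligible.

Bereavement Leave, Unlimited PTO Program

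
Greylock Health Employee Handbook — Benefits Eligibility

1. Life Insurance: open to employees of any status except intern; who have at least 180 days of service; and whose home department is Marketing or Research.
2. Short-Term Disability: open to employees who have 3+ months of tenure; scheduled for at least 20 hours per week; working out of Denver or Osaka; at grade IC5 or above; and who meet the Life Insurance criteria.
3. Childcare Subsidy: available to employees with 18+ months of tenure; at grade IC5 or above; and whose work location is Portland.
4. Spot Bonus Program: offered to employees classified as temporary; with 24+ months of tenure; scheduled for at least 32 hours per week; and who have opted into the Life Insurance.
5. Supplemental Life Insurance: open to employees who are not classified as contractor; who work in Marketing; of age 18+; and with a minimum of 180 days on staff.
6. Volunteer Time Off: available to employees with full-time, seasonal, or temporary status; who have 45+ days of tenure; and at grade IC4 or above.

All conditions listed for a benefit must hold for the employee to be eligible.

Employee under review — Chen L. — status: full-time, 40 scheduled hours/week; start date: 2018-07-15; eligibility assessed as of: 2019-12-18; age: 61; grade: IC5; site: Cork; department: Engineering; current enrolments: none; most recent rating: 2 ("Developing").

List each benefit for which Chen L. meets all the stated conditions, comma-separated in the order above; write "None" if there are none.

Service from 2018-07-15 to 2019-12-18: 521 days.
Life Insurance — status full-time ✓ (not excluded); service 521 days ≥ 180 days ✓; dept Engineering ✗ → not eligible.
Short-Term Disability — service 521 days ≥ 3 months (≈90 days) ✓; 40 hrs/wk ≥ 20 ✓; site Cork ✗ (not Denver or Osaka) → not eligible.
Childcare Subsidy — service 521 days < 18 months (≈540 days) ✗ → not eligible.
Spot Bonus Program — status full-time ✗ (requires temporary) → not eligible.
Supplemental Life Insurance — status full-time ✓ (not excluded); dept Engineering ✗ → not eligible.
Volunteer Time Off — status full-time ✓; service 521 days ≥ 45 days ✓; grade IC5 ≥ IC4 ✓ → eligible.

Volunteer Time Off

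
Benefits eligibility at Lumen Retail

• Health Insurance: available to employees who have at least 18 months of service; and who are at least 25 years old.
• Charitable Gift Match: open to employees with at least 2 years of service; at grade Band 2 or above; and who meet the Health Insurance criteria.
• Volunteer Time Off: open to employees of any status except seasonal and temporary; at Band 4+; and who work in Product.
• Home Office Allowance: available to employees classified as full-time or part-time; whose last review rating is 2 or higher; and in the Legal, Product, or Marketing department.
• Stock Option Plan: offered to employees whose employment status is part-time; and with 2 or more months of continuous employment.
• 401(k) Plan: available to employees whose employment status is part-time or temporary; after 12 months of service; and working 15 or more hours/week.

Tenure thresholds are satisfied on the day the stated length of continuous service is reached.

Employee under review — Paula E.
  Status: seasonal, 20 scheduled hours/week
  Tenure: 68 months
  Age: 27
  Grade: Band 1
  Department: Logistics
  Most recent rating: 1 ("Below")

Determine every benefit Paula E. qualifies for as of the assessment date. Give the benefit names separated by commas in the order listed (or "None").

Health Insurance

Health Insurance — service 68 months ≥ 18 months ✓; age 27 ≥ 25 ✓ → eligible.
Charitable Gift Match — service 68 months ≥ 2 years (≈730 days) ✓; grade Band 1 < Band 2 ✗ → not eligible.
Volunteer Time Off — status seasonal ✗ (excluded) → not eligible.
Home Office Allowance — status seasonal ✗ (requires full-time or part-time) → not eligible.
Stock Option Plan — status seasonal ✗ (requires part-time) → not eligible.
401(k) Plan — status seasonal ✗ (requires part-time or temporary) → not eligible.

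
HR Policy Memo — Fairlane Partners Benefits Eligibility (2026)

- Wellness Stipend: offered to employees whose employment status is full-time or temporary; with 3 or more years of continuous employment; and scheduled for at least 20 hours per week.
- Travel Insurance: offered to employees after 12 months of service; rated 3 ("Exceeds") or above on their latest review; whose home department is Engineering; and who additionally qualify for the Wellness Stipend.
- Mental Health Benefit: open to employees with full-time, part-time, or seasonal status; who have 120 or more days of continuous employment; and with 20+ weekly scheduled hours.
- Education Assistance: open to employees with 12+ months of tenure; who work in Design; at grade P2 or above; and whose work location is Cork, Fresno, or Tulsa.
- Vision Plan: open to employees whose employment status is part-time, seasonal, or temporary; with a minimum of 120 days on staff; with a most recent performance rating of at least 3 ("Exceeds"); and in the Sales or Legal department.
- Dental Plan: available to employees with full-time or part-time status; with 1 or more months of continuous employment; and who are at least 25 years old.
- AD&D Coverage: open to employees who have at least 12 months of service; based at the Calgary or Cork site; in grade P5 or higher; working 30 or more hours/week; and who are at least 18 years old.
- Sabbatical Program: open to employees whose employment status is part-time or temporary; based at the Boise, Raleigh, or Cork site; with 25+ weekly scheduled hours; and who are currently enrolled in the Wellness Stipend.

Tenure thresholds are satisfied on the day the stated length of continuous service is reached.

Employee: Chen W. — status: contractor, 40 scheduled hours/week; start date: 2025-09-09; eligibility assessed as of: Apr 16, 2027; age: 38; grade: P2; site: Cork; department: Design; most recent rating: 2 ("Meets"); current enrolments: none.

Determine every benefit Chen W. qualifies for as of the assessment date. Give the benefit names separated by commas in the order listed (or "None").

Service from 2025-09-09 to Apr 16, 2027: 584 days.
Wellness Stipend — status contractor ✗ (requires full-time or temporary) → not eligible.
Travel Insurance — service 584 days ≥ 12 months (≈360 days) ✓; rating 2 < 3 ✗ → not eligible.
Mental Health Benefit — status contractor ✗ (requires full-time, part-time, or seasonal) → not eligible.
Education Assistance — service 584 days ≥ 12 months (≈360 days) ✓; dept Design ✓; grade P2 ≥ P2 ✓; site Cork ✓ → eligible.
Vision Plan — status contractor ✗ (requires part-time, seasonal, or temporary) → not eligible.
Dental Plan — status contractor ✗ (requires full-time or part-time) → not eligible.
AD&D Coverage — service 584 days ≥ 12 months (≈360 days) ✓; site Cork ✓; grade P2 < P5 ✗ → not eligible.
Sabbatical Program — status contractor ✗ (requires part-time or temporary) → not eligible.

Education Assistance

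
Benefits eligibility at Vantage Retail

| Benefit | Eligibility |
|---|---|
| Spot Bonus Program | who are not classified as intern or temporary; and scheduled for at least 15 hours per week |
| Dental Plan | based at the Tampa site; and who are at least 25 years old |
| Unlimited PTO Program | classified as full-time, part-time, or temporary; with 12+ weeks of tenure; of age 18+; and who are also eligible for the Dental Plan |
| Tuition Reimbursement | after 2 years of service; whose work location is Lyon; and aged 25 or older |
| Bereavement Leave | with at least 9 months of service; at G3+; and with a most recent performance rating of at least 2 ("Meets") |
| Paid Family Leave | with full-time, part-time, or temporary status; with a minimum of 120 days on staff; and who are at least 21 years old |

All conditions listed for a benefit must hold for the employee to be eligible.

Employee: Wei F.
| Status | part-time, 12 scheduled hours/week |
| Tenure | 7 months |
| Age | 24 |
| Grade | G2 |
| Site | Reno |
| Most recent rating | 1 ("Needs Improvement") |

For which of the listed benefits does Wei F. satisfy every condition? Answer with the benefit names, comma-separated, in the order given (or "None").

Spot Bonus Program — status part-time ✓ (not excluded); 12 hrs/wk < 15 ✗ → not eligible.
Dental Plan — site Reno ✗ (not Tampa) → not eligible.
Unlimited PTO Program — status part-time ✓; service 7 months ≥ 12 weeks (≈84 days) ✓; age 24 ≥ 18 ✓; not eligible for Dental Plan ✗ → not eligible.
Tuition Reimbursement — service 7 months < 2 years (≈730 days) ✗ → not eligible.
Bereavement Leave — service 7 months < 9 months ✗ → not eligible.
Paid Family Leave — status part-time ✓; service 7 months ≥ 120 days ✓; age 24 ≥ 21 ✓ → eligible.

Paid Family Leave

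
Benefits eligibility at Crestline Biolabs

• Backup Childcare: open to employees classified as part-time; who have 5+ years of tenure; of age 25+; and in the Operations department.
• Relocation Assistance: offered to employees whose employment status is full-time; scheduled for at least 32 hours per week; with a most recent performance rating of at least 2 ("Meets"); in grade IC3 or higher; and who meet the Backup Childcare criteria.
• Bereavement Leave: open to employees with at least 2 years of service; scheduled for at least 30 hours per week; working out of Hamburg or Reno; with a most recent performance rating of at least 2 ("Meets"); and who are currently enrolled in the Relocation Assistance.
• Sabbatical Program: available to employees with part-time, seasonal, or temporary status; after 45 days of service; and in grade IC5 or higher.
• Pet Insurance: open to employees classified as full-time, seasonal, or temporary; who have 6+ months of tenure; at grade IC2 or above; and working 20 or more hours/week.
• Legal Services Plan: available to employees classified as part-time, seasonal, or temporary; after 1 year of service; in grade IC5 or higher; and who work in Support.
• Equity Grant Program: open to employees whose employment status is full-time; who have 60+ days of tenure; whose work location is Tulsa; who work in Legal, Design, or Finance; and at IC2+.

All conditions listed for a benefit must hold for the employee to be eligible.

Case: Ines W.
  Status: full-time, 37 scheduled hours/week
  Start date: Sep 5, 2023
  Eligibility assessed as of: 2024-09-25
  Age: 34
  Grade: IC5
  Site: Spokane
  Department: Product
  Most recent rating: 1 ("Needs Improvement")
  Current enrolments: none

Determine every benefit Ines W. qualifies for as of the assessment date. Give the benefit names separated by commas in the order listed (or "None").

Pet Insurance

Service from Sep 5, 2023 to 2024-09-25: 386 days.
Backup Childcare — status full-time ✗ (requires part-time) → not eligible.
Relocation Assistance — status full-time ✓; 37 hrs/wk ≥ 32 ✓; rating 1 < 2 ✗ → not eligible.
Bereavement Leave — service 386 days < 2 years (≈730 days) ✗ → not eligible.
Sabbatical Program — status full-time ✗ (requires part-time, seasonal, or temporary) → not eligible.
Pet Insurance — status full-time ✓; service 386 days ≥ 6 months (≈180 days) ✓; grade IC5 ≥ IC2 ✓; 37 hrs/wk ≥ 20 ✓ → eligible.
Legal Services Plan — status full-time ✗ (requires part-time, seasonal, or temporary) → not eligible.
Equity Grant Program — status full-time ✓; service 386 days ≥ 60 days ✓; site Spokane ✗ (not Tulsa) → not eligible.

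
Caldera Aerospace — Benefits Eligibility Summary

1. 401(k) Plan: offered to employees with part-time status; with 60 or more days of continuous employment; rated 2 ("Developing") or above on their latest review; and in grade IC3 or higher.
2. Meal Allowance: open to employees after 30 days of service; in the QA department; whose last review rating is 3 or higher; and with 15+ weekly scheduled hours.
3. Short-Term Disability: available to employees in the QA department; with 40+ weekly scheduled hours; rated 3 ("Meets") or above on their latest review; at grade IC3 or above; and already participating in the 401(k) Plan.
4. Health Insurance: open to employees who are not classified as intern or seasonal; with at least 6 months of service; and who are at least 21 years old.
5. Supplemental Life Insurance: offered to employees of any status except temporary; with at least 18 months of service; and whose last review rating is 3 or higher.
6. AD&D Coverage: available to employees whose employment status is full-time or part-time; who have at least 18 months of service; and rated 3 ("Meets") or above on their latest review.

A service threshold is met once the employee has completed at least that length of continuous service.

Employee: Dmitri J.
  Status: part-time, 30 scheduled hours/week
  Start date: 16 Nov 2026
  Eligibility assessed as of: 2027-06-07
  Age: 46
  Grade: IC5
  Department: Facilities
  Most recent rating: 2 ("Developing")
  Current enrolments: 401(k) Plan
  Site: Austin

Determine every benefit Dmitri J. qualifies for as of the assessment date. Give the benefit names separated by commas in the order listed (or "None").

Service from 16 Nov 2026 to 2027-06-07: 203 days.
401(k) Plan — status part-time ✓; service 203 days ≥ 60 days ✓; rating 2 ≥ 2 ✓; grade IC5 ≥ IC3 ✓ → eligible.
Meal Allowance — service 203 days ≥ 30 days ✓; dept Facilities ✗ → not eligible.
Short-Term Disability — dept Facilities ✗ → not eligible.
Health Insurance — status part-time ✓ (not excluded); service 203 days ≥ 6 months (≈180 days) ✓; age 46 ≥ 21 ✓ → eligible.
Supplemental Life Insurance — status part-time ✓ (not excluded); service 203 days < 18 months (≈540 days) ✗ → not eligible.
AD&D Coverage — status part-time ✓; service 203 days < 18 months (≈540 days) ✗ → not eligible.

401(k) Plan, Health Insurance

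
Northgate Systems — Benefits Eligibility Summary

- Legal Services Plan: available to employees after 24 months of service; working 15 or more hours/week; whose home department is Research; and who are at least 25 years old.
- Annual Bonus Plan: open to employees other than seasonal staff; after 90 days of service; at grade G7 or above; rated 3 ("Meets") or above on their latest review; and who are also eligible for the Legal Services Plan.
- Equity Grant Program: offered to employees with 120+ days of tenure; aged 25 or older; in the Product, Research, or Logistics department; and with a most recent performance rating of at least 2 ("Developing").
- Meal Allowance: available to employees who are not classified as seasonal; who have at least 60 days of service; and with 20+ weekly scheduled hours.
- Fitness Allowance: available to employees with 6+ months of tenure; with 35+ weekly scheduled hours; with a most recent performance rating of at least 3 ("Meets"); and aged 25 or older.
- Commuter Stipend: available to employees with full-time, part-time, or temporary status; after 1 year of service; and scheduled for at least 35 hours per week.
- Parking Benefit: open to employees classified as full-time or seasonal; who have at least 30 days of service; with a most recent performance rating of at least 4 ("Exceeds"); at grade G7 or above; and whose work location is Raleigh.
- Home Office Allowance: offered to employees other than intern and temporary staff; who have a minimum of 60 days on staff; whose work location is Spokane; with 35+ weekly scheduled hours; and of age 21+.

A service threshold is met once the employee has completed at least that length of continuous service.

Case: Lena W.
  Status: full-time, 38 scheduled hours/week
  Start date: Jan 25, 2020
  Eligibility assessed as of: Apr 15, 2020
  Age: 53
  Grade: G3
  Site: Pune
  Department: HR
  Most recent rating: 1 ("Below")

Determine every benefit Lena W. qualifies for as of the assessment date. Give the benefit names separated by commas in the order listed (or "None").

Meal Allowance

Service from Jan 25, 2020 to Apr 15, 2020: 81 days.
Legal Services Plan — service 81 days < 24 months (≈720 days) ✗ → not eligible.
Annual Bonus Plan — status full-time ✓ (not excluded); service 81 days < 90 days ✗ → not eligible.
Equity Grant Program — service 81 days < 120 days ✗ → not eligible.
Meal Allowance — status full-time ✓ (not excluded); service 81 days ≥ 60 days ✓; 38 hrs/wk ≥ 20 ✓ → eligible.
Fitness Allowance — service 81 days < 6 months (≈180 days) ✗ → not eligible.
Commuter Stipend — status full-time ✓; service 81 days < 1 year (≈365 days) ✗ → not eligible.
Parking Benefit — status full-time ✓; service 81 days ≥ 30 days ✓; rating 1 < 4 ✗ → not eligible.
Home Office Allowance — status full-time ✓ (not excluded); service 81 days ≥ 60 days ✓; site Pune ✗ (not Spokane) → not eligible.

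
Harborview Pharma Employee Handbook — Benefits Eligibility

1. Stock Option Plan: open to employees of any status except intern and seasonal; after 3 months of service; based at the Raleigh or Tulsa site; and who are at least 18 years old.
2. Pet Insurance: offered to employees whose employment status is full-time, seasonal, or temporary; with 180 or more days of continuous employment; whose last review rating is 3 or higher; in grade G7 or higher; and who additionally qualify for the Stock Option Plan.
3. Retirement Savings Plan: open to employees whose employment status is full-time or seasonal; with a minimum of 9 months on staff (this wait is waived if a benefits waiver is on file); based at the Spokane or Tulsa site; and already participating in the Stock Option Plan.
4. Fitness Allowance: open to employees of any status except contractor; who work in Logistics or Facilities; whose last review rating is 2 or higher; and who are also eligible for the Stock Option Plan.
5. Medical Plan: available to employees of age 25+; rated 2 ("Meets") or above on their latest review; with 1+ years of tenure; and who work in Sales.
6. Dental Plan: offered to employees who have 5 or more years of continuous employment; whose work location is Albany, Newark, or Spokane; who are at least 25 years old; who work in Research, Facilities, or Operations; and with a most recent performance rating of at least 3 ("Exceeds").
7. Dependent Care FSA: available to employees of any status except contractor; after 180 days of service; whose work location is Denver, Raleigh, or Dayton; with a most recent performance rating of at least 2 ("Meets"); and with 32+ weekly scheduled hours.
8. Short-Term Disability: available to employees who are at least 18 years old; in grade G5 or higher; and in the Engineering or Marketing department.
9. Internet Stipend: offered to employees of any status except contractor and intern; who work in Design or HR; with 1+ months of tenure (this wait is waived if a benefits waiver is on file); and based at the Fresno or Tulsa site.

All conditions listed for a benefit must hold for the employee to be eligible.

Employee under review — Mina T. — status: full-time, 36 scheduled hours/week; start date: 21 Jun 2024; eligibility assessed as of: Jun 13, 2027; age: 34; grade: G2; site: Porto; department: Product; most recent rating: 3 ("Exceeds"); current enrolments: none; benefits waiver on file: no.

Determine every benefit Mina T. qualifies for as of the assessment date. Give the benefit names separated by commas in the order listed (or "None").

None

Service from 21 Jun 2024 to Jun 13, 2027: 1087 days.
Stock Option Plan — status full-time ✓ (not excluded); service 1087 days ≥ 3 months (≈90 days) ✓; site Porto ✗ (not Raleigh or Tulsa) → not eligible.
Pet Insurance — status full-time ✓; service 1087 days ≥ 180 days ✓; rating 3 ≥ 3 ✓; grade G2 < G7 ✗ → not eligible.
Retirement Savings Plan — status full-time ✓; no waiver, service 1087 days ≥ 9 months (≈270 days) ✓; site Porto ✗ (not Spokane or Tulsa) → not eligible.
Fitness Allowance — status full-time ✓ (not excluded); dept Product ✗ → not eligible.
Medical Plan — age 34 ≥ 25 ✓; rating 3 ≥ 2 ✓; service 1087 days ≥ 1 year (≈365 days) ✓; dept Product ✗ → not eligible.
Dental Plan — service 1087 days < 5 years (≈1825 days) ✗ → not eligible.
Dependent Care FSA — status full-time ✓ (not excluded); service 1087 days ≥ 180 days ✓; site Porto ✗ (not Denver, Raleigh, or Dayton) → not eligible.
Short-Term Disability — age 34 ≥ 18 ✓; grade G2 < G5 ✗ → not eligible.
Internet Stipend — status full-time ✓ (not excluded); dept Product ✗ → not eligible.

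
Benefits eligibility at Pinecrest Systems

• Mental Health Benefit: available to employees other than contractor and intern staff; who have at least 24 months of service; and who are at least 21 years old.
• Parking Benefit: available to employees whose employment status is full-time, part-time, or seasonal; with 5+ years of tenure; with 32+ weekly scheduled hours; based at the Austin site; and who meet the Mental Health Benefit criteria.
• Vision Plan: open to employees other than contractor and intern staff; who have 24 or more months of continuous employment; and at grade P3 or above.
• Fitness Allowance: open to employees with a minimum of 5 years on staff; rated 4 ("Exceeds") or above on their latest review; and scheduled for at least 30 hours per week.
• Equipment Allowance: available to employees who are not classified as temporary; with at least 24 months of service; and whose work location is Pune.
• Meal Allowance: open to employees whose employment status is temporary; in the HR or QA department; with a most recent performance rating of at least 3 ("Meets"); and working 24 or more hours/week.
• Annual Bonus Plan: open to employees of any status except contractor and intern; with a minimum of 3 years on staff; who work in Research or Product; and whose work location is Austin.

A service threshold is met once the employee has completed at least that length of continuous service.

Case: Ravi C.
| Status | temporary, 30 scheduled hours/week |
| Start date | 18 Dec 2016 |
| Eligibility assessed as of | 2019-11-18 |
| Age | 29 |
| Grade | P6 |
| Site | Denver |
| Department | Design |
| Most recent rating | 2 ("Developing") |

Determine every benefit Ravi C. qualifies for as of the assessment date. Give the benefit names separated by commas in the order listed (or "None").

Service from 18 Dec 2016 to 2019-11-18: 1065 days.
Mental Health Benefit — status temporary ✓ (not excluded); service 1065 days ≥ 24 months (≈720 days) ✓; age 29 ≥ 21 ✓ → eligible.
Parking Benefit — status temporary ✗ (requires full-time, part-time, or seasonal) → not eligible.
Vision Plan — status temporary ✓ (not excluded); service 1065 days ≥ 24 months (≈720 days) ✓; grade P6 ≥ P3 ✓ → eligible.
Fitness Allowance — service 1065 days < 5 years (≈1825 days) ✗ → not eligible.
Equipment Allowance — status temporary ✗ (excluded) → not eligible.
Meal Allowance — status temporary ✓; dept Design ✗ → not eligible.
Annual Bonus Plan — status temporary ✓ (not excluded); service 1065 days < 3 years (≈1095 days) ✗ → not eligible.

Mental Health Benefit, Vision Plan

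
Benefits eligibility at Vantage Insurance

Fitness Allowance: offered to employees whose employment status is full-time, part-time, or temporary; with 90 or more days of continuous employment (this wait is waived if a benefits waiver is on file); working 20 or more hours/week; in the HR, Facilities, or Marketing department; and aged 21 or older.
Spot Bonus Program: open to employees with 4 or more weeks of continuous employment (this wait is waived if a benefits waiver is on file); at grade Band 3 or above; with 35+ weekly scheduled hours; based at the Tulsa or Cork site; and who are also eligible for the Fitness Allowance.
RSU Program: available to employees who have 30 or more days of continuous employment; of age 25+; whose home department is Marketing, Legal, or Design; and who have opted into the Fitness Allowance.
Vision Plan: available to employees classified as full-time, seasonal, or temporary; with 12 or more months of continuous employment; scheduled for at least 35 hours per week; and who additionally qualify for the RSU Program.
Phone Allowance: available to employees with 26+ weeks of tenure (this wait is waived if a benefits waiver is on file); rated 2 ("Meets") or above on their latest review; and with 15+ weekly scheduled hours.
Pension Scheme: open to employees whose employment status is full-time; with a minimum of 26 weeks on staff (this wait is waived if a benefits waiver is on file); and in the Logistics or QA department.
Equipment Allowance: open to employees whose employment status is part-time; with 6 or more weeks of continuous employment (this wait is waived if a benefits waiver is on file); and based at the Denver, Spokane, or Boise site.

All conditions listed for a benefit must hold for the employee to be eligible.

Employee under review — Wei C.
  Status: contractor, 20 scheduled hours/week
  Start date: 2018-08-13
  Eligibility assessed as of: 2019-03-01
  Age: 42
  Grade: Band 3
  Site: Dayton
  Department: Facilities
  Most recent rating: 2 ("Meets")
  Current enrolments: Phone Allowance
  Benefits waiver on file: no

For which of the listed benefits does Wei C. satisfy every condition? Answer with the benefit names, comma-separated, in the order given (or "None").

Service from 2018-08-13 to 2019-03-01: 200 days.
Fitness Allowance — status contractor ✗ (requires full-time, part-time, or temporary) → not eligible.
Spot Bonus Program — no waiver, service 200 days ≥ 4 weeks (≈28 days) ✓; grade Band 3 ≥ Band 3 ✓; 20 hrs/wk < 35 ✗ → not eligible.
RSU Program — service 200 days ≥ 30 days ✓; age 42 ≥ 25 ✓; dept Facilities ✗ → not eligible.
Vision Plan — status contractor ✗ (requires full-time, seasonal, or temporary) → not eligible.
Phone Allowance — no waiver, service 200 days ≥ 26 weeks (≈182 days) ✓; rating 2 ≥ 2 ✓; 20 hrs/wk ≥ 15 ✓ → eligible.
Pension Scheme — status contractor ✗ (requires full-time) → not eligible.
Equipment Allowance — status contractor ✗ (requires part-time) → not eligible.

Phone Allowance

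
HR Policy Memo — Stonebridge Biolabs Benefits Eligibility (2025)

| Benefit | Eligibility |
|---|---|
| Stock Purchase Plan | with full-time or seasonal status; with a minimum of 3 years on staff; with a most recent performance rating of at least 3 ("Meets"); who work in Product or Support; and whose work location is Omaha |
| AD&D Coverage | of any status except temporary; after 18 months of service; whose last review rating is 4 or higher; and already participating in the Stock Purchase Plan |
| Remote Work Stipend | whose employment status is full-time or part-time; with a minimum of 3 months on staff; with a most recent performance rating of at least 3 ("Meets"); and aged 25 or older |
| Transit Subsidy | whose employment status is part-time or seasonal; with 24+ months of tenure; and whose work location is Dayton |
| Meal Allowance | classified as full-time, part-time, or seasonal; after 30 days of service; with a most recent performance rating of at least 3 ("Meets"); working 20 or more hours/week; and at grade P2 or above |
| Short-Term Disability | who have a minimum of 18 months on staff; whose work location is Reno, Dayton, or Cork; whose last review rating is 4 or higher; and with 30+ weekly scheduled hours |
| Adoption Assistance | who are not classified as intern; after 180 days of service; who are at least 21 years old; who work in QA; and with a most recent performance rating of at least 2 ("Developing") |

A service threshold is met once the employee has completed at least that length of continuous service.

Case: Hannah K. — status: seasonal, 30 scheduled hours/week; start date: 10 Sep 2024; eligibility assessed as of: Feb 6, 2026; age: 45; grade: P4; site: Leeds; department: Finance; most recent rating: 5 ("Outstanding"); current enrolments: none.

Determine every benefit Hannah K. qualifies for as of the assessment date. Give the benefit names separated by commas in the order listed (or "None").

Meal Allowance

Service from 10 Sep 2024 to Feb 6, 2026: 514 days.
Stock Purchase Plan — status seasonal ✓; service 514 days < 3 years (≈1095 days) ✗ → not eligible.
AD&D Coverage — status seasonal ✓ (not excluded); service 514 days < 18 months (≈540 days) ✗ → not eligible.
Remote Work Stipend — status seasonal ✗ (requires full-time or part-time) → not eligible.
Transit Subsidy — status seasonal ✓; service 514 days < 24 months (≈720 days) ✗ → not eligible.
Meal Allowance — status seasonal ✓; service 514 days ≥ 30 days ✓; rating 5 ≥ 3 ✓; 30 hrs/wk ≥ 20 ✓; grade P4 ≥ P2 ✓ → eligible.
Short-Term Disability — service 514 days < 18 months (≈540 days) ✗ → not eligible.
Adoption Assistance — status seasonal ✓ (not excluded); service 514 days ≥ 180 days ✓; age 45 ≥ 21 ✓; dept Finance ✗ → not eligible.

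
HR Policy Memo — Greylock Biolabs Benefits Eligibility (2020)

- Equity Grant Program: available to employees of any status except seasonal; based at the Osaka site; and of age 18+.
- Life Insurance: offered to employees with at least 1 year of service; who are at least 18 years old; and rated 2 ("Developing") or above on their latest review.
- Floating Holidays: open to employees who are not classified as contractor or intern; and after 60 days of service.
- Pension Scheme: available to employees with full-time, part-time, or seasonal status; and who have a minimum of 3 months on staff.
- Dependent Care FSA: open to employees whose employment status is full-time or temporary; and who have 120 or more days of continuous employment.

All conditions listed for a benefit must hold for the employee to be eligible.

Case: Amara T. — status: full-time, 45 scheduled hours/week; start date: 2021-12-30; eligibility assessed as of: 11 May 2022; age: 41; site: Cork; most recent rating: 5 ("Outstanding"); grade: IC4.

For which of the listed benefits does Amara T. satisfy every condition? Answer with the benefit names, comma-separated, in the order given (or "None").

Service from 2021-12-30 to 11 May 2022: 132 days.
Equity Grant Program — status full-time ✓ (not excluded); site Cork ✗ (not Osaka) → not eligible.
Life Insurance — service 132 days < 1 year (≈365 days) ✗ → not eligible.
Floating Holidays — status full-time ✓ (not excluded); service 132 days ≥ 60 days ✓ → eligible.
Pension Scheme — status full-time ✓; service 132 days ≥ 3 months (≈90 days) ✓ → eligible.
Dependent Care FSA — status full-time ✓; service 132 days ≥ 120 days ✓ → eligible.

Floating Holidays, Pension Scheme, Dependent Care FSA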